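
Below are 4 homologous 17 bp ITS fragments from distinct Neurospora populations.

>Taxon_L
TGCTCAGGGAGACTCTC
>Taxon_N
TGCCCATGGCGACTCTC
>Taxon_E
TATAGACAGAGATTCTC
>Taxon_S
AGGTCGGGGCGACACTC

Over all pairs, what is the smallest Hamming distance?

Pairwise Hamming distances:
  Taxon_L vs Taxon_N: 3
  Taxon_L vs Taxon_E: 7
  Taxon_L vs Taxon_S: 5
  Taxon_N vs Taxon_E: 8
  Taxon_N vs Taxon_S: 6
  Taxon_E vs Taxon_S: 11
The smallest is 3, between Taxon_L and Taxon_N.

3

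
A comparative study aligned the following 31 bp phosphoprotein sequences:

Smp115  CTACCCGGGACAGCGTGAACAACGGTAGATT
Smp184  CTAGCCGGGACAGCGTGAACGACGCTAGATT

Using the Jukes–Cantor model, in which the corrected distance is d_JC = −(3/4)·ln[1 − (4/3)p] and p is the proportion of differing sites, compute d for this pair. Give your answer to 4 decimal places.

0.1036

Mismatches occur at site 4 (C/G), site 21 (A/G), site 25 (G/C).
p = 3/31 = 0.096774.
d = −0.75 · ln(1 − (4/3)·0.096774) = −0.75 · ln(0.870968) = −0.75 · (-0.138150) = 0.1036.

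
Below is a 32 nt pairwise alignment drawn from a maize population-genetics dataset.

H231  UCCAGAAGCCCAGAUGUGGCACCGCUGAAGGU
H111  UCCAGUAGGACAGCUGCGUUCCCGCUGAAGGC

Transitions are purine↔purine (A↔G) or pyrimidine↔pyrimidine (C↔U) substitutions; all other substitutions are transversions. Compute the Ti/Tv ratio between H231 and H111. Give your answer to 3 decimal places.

Mismatches occur at site 6 (A↔U, transversion), site 9 (C↔G, transversion), site 10 (C↔A, transversion), site 14 (A↔C, transversion), site 17 (U↔C, transition), site 19 (G↔U, transversion), site 20 (C↔U, transition), site 21 (A↔C, transversion), site 32 (U↔C, transition).
Of the 9 differences, 3 transitions and 6 transversions, so Ti/Tv = 3/6 = 0.500.

0.500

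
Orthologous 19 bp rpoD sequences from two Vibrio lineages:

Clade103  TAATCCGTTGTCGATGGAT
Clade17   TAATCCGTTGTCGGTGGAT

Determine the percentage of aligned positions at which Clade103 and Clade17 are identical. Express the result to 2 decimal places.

The sequences differ at position 14 (A/G).
18 of the 19 sites match, so the percent identity is 18/19 × 100 = 94.74%.

94.74%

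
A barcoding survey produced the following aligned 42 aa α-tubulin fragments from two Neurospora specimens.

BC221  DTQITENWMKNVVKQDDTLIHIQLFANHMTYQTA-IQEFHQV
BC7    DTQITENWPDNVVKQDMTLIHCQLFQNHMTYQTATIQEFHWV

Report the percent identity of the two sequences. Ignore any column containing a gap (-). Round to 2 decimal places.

85.37%

Excluding the 1 gap column leaves 41 comparable sites.
Mismatches occur at site 9 (M↔P), site 10 (K↔D), site 17 (D↔M), site 22 (I↔C), site 26 (A↔Q), site 41 (Q↔W).
35 of the 41 comparable sites match, so the percent identity is 35/41 × 100 = 85.37%.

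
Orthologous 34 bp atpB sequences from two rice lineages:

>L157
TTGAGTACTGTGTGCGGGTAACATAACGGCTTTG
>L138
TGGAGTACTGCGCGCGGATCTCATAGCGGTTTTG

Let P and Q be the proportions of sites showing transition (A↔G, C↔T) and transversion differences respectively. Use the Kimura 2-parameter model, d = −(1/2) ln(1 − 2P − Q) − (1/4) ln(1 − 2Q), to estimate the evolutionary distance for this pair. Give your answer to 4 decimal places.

0.2895

The sequences differ at positions 2 (T/G, transversion), 11 (T/C, transition), 13 (T/C, transition), 18 (G/A, transition), 20 (A/C, transversion), 21 (A/T, transversion), 26 (A/G, transition), 30 (C/T, transition).
Of the 8 differences, 5 transitions and 3 transversions over 34 sites: P = 5/34 = 0.147059, Q = 3/34 = 0.088235.
d = −0.5·ln(0.617647) − 0.25·ln(0.823530) = −0.5·(-0.481838) − 0.25·(-0.194155) = 0.2895.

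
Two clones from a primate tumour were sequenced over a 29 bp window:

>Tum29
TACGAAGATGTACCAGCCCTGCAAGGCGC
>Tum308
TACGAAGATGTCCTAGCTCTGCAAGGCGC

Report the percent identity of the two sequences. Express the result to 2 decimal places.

89.66%

Mismatches occur at site 12 (A→C), site 14 (C→T), site 18 (C→T).
26 of the 29 sites match, so the percent identity is 26/29 × 100 = 89.66%.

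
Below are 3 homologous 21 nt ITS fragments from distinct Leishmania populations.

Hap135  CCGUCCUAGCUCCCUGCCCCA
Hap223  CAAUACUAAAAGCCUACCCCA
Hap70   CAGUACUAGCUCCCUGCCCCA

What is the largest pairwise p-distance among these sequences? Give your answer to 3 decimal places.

0.381

Pairwise Hamming distances:
  Hap135 vs Hap223: 8
  Hap135 vs Hap70: 2
  Hap223 vs Hap70: 6
The largest is 8 mismatches, between Hap135 and Hap223; p = 8/21 = 0.381.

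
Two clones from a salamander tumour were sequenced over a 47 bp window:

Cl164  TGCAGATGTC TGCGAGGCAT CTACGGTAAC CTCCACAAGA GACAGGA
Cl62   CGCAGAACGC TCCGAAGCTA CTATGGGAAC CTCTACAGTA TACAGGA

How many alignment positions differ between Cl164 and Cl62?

14

Differing sites — 1:T/C; 7:T/A; 8:G/C; 9:T/G; 12:G/C; 16:G/A; 19:A/T; 20:T/A; 24:C/T; 27:T/G; 34:C/T; 38:A/G; 39:G/T; 41:G/T.
That gives 14 mismatches out of 47 aligned sites, so the Hamming distance is 14.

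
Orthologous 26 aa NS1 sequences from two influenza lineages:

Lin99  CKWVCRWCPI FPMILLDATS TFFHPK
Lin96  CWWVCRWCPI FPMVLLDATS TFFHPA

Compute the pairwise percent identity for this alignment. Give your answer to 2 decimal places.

88.46%

The sequences differ at positions 2 (K/W), 14 (I/V), 26 (K/A).
23 of the 26 sites match, so the percent identity is 23/26 × 100 = 88.46%.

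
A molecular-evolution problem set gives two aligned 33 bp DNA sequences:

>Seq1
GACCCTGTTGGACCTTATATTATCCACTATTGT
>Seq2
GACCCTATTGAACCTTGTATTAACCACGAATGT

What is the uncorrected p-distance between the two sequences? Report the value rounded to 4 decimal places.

0.1818

Mismatches occur at site 7 (G↔A), site 11 (G↔A), site 17 (A↔G), site 23 (T↔A), site 28 (T↔G), site 30 (T↔A).
There are 6 differences over 33 sites, so p = 6/33 = 0.1818.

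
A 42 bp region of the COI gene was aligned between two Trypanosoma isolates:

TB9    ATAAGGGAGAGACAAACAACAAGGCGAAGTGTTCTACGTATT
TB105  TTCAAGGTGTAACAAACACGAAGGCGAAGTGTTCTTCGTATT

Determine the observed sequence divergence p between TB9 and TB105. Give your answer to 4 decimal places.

0.2143

Differing sites — 1:A/T; 3:A/C; 5:G/A; 8:A/T; 10:A/T; 11:G/A; 19:A/C; 20:C/G; 36:A/T.
There are 9 differences over 42 sites, so p = 9/42 = 0.2143.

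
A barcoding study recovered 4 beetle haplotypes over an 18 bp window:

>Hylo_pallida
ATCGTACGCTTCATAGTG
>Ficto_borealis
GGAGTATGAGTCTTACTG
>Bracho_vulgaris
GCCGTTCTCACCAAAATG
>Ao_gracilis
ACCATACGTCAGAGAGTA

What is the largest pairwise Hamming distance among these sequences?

Pairwise Hamming distances:
  Hylo_pallida vs Ficto_borealis: 8
  Hylo_pallida vs Bracho_vulgaris: 8
  Hylo_pallida vs Ao_gracilis: 8
  Ficto_borealis vs Bracho_vulgaris: 11
  Ficto_borealis vs Ao_gracilis: 13
  Bracho_vulgaris vs Ao_gracilis: 11
The largest is 13, between Ficto_borealis and Ao_gracilis.

13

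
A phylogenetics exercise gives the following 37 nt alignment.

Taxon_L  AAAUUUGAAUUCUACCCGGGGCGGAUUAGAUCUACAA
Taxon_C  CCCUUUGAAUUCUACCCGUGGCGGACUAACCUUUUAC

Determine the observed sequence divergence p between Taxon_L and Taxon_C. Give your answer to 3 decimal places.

Differing sites — 1:A/C; 2:A/C; 3:A/C; 19:G/U; 26:U/C; 29:G/A; 30:A/C; 31:U/C; 32:C/U; 34:A/U; 35:C/U; 37:A/C.
There are 12 differences over 37 sites, so p = 12/37 = 0.324.

0.324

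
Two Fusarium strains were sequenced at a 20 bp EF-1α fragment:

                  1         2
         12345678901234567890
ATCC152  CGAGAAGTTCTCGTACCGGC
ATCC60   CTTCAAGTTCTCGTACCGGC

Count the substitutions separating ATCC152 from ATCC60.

3

Mismatches occur at site 2 (G/T), site 3 (A/T), site 4 (G/C).
That gives 3 mismatches out of 20 aligned sites, so the Hamming distance is 3.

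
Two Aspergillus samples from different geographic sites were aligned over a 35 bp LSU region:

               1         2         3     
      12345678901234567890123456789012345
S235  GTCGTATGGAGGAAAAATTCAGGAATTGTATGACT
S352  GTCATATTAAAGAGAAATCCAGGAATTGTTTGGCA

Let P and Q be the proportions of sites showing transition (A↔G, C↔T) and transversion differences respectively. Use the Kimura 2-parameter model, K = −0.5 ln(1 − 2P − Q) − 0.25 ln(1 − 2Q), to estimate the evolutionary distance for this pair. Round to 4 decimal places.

0.3268

Differing sites — 4:G/A (Ti); 8:G/T (Tv); 9:G/A (Ti); 11:G/A (Ti); 14:A/G (Ti); 19:T/C (Ti); 30:A/T (Tv); 33:A/G (Ti); 35:T/A (Tv).
Of the 9 differences, 6 transitions and 3 transversions over 35 sites: P = 6/35 = 0.171429, Q = 3/35 = 0.085714.
d = −0.5·ln(0.571428) − 0.25·ln(0.828572) = −0.5·(-0.559617) − 0.25·(-0.188052) = 0.3268.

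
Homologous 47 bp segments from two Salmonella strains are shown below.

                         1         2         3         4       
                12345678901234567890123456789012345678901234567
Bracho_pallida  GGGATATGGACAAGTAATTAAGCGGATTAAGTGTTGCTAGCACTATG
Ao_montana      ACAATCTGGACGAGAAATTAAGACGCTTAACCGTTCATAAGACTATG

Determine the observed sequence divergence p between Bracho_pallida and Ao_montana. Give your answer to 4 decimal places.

0.3191

The sequences differ at positions 1 (G/A), 2 (G/C), 3 (G/A), 6 (A/C), 12 (A/G), 15 (T/A), 23 (C/A), 24 (G/C), 26 (A/C), 31 (G/C), 32 (T/C), 36 (G/C), 37 (C/A), 40 (G/A), 41 (C/G).
There are 15 differences over 47 sites, so p = 15/47 = 0.3191.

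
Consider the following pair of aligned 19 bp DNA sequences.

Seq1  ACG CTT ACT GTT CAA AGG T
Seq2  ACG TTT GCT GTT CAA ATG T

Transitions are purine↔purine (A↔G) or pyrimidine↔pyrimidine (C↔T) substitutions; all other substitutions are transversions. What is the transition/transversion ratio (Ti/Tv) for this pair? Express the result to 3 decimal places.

2.000

The sequences differ at positions 4 (C/T, transition), 7 (A/G, transition), 17 (G/T, transversion).
Of the 3 differences, 2 transitions and 1 transversion, so Ti/Tv = 2/1 = 2.000.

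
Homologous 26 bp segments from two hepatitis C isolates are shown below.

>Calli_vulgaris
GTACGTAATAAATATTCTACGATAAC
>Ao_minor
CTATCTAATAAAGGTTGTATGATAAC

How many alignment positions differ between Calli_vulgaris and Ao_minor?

7

Differing sites — 1:G/C; 4:C/T; 5:G/C; 13:T/G; 14:A/G; 17:C/G; 20:C/T.
That gives 7 mismatches out of 26 aligned sites, so the Hamming distance is 7.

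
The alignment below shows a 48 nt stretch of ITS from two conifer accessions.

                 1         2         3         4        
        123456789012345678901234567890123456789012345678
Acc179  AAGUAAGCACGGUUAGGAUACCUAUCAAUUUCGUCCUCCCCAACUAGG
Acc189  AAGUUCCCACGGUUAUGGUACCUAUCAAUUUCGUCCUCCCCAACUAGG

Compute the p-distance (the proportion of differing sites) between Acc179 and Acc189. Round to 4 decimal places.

Mismatches occur at site 5 (A↔U), site 6 (A↔C), site 7 (G↔C), site 16 (G↔U), site 18 (A↔G).
There are 5 differences over 48 sites, so p = 5/48 = 0.1042.

0.1042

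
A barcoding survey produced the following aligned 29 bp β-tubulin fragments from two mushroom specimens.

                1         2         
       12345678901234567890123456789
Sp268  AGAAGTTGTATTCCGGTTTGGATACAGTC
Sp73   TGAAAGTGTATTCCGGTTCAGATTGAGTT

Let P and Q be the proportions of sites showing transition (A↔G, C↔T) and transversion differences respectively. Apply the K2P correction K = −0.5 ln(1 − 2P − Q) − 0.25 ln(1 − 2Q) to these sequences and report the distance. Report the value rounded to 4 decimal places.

Mismatches occur at site 1 (A→T, transversion), site 5 (G→A, transition), site 6 (T→G, transversion), site 19 (T→C, transition), site 20 (G→A, transition), site 24 (A→T, transversion), site 25 (C→G, transversion), site 29 (C→T, transition).
Of the 8 differences, 4 transitions and 4 transversions over 29 sites: P = 4/29 = 0.137931, Q = 4/29 = 0.137931.
d = −0.5·ln(0.586207) − 0.25·ln(0.724138) = −0.5·(-0.534082) − 0.25·(-0.322773) = 0.3477.

0.3477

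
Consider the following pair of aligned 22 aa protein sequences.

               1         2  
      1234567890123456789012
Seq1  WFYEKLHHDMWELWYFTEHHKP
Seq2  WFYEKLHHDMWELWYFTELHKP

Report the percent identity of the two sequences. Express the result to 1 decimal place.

A single mismatch occurs at site 19 (H↔L).
21 of the 22 sites match, so the percent identity is 21/22 × 100 = 95.5%.

95.5%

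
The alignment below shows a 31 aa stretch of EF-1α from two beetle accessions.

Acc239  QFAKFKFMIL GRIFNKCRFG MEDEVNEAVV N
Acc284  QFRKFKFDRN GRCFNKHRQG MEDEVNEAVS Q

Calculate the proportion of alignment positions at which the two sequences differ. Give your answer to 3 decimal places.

Differing sites — 3:A/R; 8:M/D; 9:I/R; 10:L/N; 13:I/C; 17:C/H; 19:F/Q; 30:V/S; 31:N/Q.
There are 9 differences over 31 sites, so p = 9/31 = 0.290.

0.290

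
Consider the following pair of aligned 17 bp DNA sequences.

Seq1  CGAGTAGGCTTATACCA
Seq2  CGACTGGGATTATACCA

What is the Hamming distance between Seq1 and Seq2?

3

The sequences differ at positions 4 (G/C), 6 (A/G), 9 (C/A).
That gives 3 mismatches out of 17 aligned sites, so the Hamming distance is 3.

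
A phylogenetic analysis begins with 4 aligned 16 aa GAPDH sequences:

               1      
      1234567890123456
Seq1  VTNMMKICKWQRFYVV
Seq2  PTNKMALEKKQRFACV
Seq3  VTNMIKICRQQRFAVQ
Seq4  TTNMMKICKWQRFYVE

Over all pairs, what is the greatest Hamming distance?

10

Pairwise Hamming distances:
  Seq1 vs Seq2: 8
  Seq1 vs Seq3: 5
  Seq1 vs Seq4: 2
  Seq2 vs Seq3: 10
  Seq2 vs Seq4: 9
  Seq3 vs Seq4: 6
The largest is 10, between Seq2 and Seq3.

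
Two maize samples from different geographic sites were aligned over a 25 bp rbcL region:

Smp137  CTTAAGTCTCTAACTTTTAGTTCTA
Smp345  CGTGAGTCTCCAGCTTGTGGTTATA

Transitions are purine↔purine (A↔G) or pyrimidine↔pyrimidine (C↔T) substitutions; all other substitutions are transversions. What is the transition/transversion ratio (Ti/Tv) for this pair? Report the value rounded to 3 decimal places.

1.333

Differing sites — 2:T/G (Tv); 4:A/G (Ti); 11:T/C (Ti); 13:A/G (Ti); 17:T/G (Tv); 19:A/G (Ti); 23:C/A (Tv).
Of the 7 differences, 4 transitions and 3 transversions, so Ti/Tv = 4/3 = 1.333.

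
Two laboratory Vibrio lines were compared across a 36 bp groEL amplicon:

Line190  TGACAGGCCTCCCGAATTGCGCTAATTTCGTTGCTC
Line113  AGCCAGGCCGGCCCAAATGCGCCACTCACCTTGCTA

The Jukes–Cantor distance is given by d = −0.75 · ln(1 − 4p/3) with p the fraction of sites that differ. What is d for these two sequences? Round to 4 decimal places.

Mismatches occur at site 1 (T↔A), site 3 (A↔C), site 10 (T↔G), site 11 (C↔G), site 14 (G↔C), site 17 (T↔A), site 23 (T↔C), site 25 (A↔C), site 27 (T↔C), site 28 (T↔A), site 30 (G↔C), site 36 (C↔A).
p = 12/36 = 0.333333.
d = −0.75 · ln(1 − (4/3)·0.333333) = −0.75 · ln(0.555556) = −0.75 · (-0.587786) = 0.4408.

0.4408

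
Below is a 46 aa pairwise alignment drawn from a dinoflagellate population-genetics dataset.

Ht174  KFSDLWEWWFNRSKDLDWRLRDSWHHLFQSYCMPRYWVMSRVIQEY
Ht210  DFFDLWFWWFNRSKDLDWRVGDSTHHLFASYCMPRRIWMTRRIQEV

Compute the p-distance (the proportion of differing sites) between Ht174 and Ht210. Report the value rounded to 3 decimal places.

The sequences differ at positions 1 (K/D), 3 (S/F), 7 (E/F), 20 (L/V), 21 (R/G), 24 (W/T), 29 (Q/A), 36 (Y/R), 37 (W/I), 38 (V/W), 40 (S/T), 42 (V/R), 46 (Y/V).
There are 13 differences over 46 sites, so p = 13/46 = 0.283.

0.283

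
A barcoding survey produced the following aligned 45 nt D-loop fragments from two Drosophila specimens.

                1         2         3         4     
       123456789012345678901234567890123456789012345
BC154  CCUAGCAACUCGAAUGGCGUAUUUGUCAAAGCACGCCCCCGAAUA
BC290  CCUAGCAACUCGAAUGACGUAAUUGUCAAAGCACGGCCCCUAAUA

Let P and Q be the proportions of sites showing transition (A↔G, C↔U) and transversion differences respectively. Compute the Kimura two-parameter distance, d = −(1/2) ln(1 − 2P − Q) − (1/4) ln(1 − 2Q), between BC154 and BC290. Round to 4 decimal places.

0.0947

Mismatches occur at site 17 (G↔A, transition), site 22 (U↔A, transversion), site 36 (C↔G, transversion), site 41 (G↔U, transversion).
Of the 4 differences, 1 transition and 3 transversions over 45 sites: P = 1/45 = 0.022222, Q = 3/45 = 0.066667.
d = −0.5·ln(0.888889) − 0.25·ln(0.866666) = −0.5·(-0.117783) − 0.25·(-0.143102) = 0.0947.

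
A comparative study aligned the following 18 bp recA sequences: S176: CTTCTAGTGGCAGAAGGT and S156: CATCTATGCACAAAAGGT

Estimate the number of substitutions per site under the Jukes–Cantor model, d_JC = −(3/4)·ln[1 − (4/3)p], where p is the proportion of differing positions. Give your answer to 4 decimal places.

Mismatches occur at site 2 (T↔A), site 7 (G↔T), site 8 (T↔G), site 9 (G↔C), site 10 (G↔A), site 13 (G↔A).
p = 6/18 = 0.333333.
d = −0.75 · ln(1 − (4/3)·0.333333) = −0.75 · ln(0.555556) = −0.75 · (-0.587786) = 0.4408.

0.4408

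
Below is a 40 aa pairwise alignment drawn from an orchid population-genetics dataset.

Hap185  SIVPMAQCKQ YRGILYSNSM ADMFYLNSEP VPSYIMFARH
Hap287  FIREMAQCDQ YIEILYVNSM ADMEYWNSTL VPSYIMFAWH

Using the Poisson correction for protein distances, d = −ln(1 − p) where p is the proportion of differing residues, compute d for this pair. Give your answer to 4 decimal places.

Mismatches occur at site 1 (S↔F), site 3 (V↔R), site 4 (P↔E), site 9 (K↔D), site 12 (R↔I), site 13 (G↔E), site 17 (S↔V), site 24 (F↔E), site 26 (L↔W), site 29 (E↔T), site 30 (P↔L), site 39 (R↔W).
p = 12/40 = 0.300000.
d = −ln(1 − 0.300000) = −ln(0.700000) = 0.3567.

0.3567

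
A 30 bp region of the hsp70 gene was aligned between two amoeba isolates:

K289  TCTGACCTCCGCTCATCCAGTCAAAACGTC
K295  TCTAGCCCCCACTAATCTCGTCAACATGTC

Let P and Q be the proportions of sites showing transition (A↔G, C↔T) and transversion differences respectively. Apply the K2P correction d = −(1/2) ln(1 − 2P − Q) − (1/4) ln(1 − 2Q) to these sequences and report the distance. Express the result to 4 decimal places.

0.4024

Mismatches occur at site 4 (G→A, transition), site 5 (A→G, transition), site 8 (T→C, transition), site 11 (G→A, transition), site 14 (C→A, transversion), site 18 (C→T, transition), site 19 (A→C, transversion), site 25 (A→C, transversion), site 27 (C→T, transition).
Of the 9 differences, 6 transitions and 3 transversions over 30 sites: P = 6/30 = 0.200000, Q = 3/30 = 0.100000.
d = −0.5·ln(0.500000) − 0.25·ln(0.800000) = −0.5·(-0.693147) − 0.25·(-0.223144) = 0.4024.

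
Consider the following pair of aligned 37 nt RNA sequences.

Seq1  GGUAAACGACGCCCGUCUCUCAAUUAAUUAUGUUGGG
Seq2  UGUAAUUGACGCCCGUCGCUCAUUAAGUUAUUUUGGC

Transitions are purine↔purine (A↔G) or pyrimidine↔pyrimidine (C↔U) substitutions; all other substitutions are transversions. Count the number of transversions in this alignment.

7

Mismatches occur at site 1 (G/U, transversion), site 6 (A/U, transversion), site 7 (C/U, transition), site 18 (U/G, transversion), site 23 (A/U, transversion), site 25 (U/A, transversion), site 27 (A/G, transition), site 32 (G/U, transversion), site 37 (G/C, transversion).
Of the 9 differences, 2 transitions and 7 transversions, so the answer is 7.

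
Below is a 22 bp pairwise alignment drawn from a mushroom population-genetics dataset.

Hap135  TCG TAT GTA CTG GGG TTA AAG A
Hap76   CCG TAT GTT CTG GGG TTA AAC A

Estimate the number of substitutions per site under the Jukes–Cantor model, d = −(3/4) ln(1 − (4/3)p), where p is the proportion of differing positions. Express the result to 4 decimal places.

The sequences differ at positions 1 (T/C), 9 (A/T), 21 (G/C).
p = 3/22 = 0.136364.
d = −0.75 · ln(1 − (4/3)·0.136364) = −0.75 · ln(0.818181) = −0.75 · (-0.200672) = 0.1505.

0.1505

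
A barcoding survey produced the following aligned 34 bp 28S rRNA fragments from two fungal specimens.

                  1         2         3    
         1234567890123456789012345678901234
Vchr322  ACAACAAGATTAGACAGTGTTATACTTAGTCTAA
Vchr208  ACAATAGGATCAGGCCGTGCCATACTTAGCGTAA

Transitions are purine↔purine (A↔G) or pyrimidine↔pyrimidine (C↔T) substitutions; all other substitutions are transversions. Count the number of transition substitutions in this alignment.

The sequences differ at positions 5 (C/T, transition), 7 (A/G, transition), 11 (T/C, transition), 14 (A/G, transition), 16 (A/C, transversion), 20 (T/C, transition), 21 (T/C, transition), 30 (T/C, transition), 31 (C/G, transversion).
Of the 9 differences, 7 transitions and 2 transversions, so the answer is 7.

7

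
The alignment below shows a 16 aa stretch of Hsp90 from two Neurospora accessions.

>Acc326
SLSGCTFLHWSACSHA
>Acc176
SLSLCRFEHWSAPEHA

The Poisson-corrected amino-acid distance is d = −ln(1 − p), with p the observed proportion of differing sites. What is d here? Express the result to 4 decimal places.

0.3747

Mismatches occur at site 4 (G→L), site 6 (T→R), site 8 (L→E), site 13 (C→P), site 14 (S→E).
p = 5/16 = 0.312500.
d = −ln(1 − 0.312500) = −ln(0.687500) = 0.3747.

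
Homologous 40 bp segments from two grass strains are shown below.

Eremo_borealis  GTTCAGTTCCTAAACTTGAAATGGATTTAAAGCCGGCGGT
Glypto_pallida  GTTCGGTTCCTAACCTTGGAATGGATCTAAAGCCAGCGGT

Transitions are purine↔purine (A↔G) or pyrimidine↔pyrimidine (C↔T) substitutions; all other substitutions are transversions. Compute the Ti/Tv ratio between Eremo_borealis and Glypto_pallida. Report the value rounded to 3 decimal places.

4.000

Differing sites — 5:A/G (Ti); 14:A/C (Tv); 19:A/G (Ti); 27:T/C (Ti); 35:G/A (Ti).
Of the 5 differences, 4 transitions and 1 transversion, so Ti/Tv = 4/1 = 4.000.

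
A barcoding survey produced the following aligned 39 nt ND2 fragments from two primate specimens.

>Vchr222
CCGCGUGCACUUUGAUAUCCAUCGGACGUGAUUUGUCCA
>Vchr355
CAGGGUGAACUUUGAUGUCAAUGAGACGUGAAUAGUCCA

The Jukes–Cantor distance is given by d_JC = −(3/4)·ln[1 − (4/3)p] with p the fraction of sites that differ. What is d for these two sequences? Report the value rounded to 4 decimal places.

0.2758

Differing sites — 2:C/A; 4:C/G; 8:C/A; 17:A/G; 20:C/A; 23:C/G; 24:G/A; 32:U/A; 34:U/A.
p = 9/39 = 0.230769.
d = −0.75 · ln(1 − (4/3)·0.230769) = −0.75 · ln(0.692308) = −0.75 · (-0.367724) = 0.2758.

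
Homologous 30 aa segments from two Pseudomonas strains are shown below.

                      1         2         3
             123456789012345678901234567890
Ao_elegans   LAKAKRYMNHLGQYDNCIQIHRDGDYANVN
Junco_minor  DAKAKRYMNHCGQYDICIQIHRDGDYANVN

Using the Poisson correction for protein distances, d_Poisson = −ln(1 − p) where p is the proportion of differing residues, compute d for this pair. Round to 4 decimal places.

The sequences differ at positions 1 (L/D), 11 (L/C), 16 (N/I).
p = 3/30 = 0.100000.
d = −ln(1 − 0.100000) = −ln(0.900000) = 0.1054.

0.1054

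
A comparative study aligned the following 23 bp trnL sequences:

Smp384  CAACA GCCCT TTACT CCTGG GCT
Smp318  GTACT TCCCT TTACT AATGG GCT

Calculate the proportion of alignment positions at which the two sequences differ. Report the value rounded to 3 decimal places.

Differing sites — 1:C/G; 2:A/T; 5:A/T; 6:G/T; 16:C/A; 17:C/A.
There are 6 differences over 23 sites, so p = 6/23 = 0.261.

0.261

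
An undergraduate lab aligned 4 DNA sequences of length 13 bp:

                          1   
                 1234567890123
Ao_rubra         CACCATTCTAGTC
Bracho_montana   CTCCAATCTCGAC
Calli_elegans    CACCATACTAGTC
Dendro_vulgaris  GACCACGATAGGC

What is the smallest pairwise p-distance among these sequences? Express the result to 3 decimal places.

Pairwise Hamming distances:
  Ao_rubra vs Bracho_montana: 4
  Ao_rubra vs Calli_elegans: 1
  Ao_rubra vs Dendro_vulgaris: 5
  Bracho_montana vs Calli_elegans: 5
  Bracho_montana vs Dendro_vulgaris: 7
  Calli_elegans vs Dendro_vulgaris: 5
The smallest is 1 mismatch, between Ao_rubra and Calli_elegans; p = 1/13 = 0.077.

0.077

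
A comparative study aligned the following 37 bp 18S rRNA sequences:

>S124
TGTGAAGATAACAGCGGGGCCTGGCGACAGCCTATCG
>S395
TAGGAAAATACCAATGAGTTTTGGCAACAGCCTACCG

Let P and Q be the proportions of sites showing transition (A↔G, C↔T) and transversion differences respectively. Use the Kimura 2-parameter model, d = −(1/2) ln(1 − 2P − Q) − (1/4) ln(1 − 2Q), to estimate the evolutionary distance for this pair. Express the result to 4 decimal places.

Mismatches occur at site 2 (G/A, transition), site 3 (T/G, transversion), site 7 (G/A, transition), site 11 (A/C, transversion), site 14 (G/A, transition), site 15 (C/T, transition), site 17 (G/A, transition), site 19 (G/T, transversion), site 20 (C/T, transition), site 21 (C/T, transition), site 26 (G/A, transition), site 35 (T/C, transition).
Of the 12 differences, 9 transitions and 3 transversions over 37 sites: P = 9/37 = 0.243243, Q = 3/37 = 0.081081.
d = −0.5·ln(0.432433) − 0.25·ln(0.837838) = −0.5·(-0.838328) − 0.25·(-0.176931) = 0.4634.

0.4634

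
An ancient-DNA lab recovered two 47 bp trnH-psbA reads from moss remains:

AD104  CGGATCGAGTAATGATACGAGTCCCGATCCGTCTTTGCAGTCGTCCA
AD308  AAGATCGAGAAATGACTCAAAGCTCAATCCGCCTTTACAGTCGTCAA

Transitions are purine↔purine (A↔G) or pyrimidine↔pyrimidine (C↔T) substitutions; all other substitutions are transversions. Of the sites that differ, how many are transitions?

Differing sites — 1:C/A (Tv); 2:G/A (Ti); 10:T/A (Tv); 16:T/C (Ti); 17:A/T (Tv); 19:G/A (Ti); 21:G/A (Ti); 22:T/G (Tv); 24:C/T (Ti); 26:G/A (Ti); 32:T/C (Ti); 37:G/A (Ti); 46:C/A (Tv).
Of the 13 differences, 8 transitions and 5 transversions, so the answer is 8.

8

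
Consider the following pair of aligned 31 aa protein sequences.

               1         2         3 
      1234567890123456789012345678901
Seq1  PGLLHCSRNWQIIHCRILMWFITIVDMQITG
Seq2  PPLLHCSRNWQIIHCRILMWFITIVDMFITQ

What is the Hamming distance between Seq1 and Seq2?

3

Mismatches occur at site 2 (G/P), site 28 (Q/F), site 31 (G/Q).
That gives 3 mismatches out of 31 aligned sites, so the Hamming distance is 3.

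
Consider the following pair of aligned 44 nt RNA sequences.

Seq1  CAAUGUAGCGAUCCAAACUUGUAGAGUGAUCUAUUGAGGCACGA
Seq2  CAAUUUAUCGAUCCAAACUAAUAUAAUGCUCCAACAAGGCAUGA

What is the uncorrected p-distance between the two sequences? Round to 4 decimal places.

Mismatches occur at site 5 (G↔U), site 8 (G↔U), site 20 (U↔A), site 21 (G↔A), site 24 (G↔U), site 26 (G↔A), site 29 (A↔C), site 32 (U↔C), site 34 (U↔A), site 35 (U↔C), site 36 (G↔A), site 42 (C↔U).
There are 12 differences over 44 sites, so p = 12/44 = 0.2727.

0.2727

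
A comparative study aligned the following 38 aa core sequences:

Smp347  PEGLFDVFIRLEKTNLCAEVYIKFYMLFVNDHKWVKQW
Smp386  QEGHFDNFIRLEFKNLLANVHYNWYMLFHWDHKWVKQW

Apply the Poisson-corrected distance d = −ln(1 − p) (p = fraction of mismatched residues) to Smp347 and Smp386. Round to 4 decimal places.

0.4187

The sequences differ at positions 1 (P/Q), 4 (L/H), 7 (V/N), 13 (K/F), 14 (T/K), 17 (C/L), 19 (E/N), 21 (Y/H), 22 (I/Y), 23 (K/N), 24 (F/W), 29 (V/H), 30 (N/W).
p = 13/38 = 0.342105.
d = −ln(1 − 0.342105) = −ln(0.657895) = 0.4187.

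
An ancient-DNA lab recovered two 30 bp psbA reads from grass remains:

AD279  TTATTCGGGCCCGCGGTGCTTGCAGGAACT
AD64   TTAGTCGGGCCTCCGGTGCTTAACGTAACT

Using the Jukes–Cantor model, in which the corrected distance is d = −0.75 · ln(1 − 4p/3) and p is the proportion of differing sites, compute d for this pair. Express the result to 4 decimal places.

The sequences differ at positions 4 (T/G), 12 (C/T), 13 (G/C), 22 (G/A), 23 (C/A), 24 (A/C), 26 (G/T).
p = 7/30 = 0.233333.
d = −0.75 · ln(1 − (4/3)·0.233333) = −0.75 · ln(0.688889) = −0.75 · (-0.372675) = 0.2795.

0.2795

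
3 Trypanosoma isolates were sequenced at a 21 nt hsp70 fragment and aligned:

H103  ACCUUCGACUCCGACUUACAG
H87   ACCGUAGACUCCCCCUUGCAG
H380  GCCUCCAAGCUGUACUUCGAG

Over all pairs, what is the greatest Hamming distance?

13

Pairwise Hamming distances:
  H103 vs H87: 5
  H103 vs H380: 10
  H87 vs H380: 13
The largest is 13, between H87 and H380.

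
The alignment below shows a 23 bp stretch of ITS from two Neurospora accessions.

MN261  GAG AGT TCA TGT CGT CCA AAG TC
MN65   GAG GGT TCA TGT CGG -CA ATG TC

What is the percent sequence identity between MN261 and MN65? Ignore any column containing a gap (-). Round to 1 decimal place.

86.4%

Excluding the 1 gap column leaves 22 comparable sites.
The sequences differ at positions 4 (A/G), 15 (T/G), 20 (A/T).
19 of the 22 comparable sites match, so the percent identity is 19/22 × 100 = 86.4%.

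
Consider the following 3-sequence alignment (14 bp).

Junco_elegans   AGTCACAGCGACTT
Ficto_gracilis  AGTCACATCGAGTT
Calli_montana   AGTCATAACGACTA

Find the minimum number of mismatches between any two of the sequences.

2

Pairwise Hamming distances:
  Junco_elegans vs Ficto_gracilis: 2
  Junco_elegans vs Calli_montana: 3
  Ficto_gracilis vs Calli_montana: 4
The smallest is 2, between Junco_elegans and Ficto_gracilis.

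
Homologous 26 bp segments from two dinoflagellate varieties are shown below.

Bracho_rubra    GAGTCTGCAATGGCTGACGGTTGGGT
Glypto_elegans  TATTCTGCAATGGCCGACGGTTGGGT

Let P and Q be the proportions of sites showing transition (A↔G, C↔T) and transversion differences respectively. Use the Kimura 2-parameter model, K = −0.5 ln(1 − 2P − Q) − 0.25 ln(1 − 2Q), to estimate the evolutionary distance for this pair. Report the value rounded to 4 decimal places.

0.1253

Mismatches occur at site 1 (G→T, transversion), site 3 (G→T, transversion), site 15 (T→C, transition).
Of the 3 differences, 1 transition and 2 transversions over 26 sites: P = 1/26 = 0.038462, Q = 2/26 = 0.076923.
d = −0.5·ln(0.846153) − 0.25·ln(0.846154) = −0.5·(-0.167055) − 0.25·(-0.167054) = 0.1253.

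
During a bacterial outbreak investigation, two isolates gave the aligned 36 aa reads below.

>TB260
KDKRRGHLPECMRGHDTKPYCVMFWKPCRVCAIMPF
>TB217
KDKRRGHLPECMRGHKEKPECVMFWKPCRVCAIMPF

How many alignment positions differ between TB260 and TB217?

Differing sites — 16:D/K; 17:T/E; 20:Y/E.
That gives 3 mismatches out of 36 aligned sites, so the Hamming distance is 3.

3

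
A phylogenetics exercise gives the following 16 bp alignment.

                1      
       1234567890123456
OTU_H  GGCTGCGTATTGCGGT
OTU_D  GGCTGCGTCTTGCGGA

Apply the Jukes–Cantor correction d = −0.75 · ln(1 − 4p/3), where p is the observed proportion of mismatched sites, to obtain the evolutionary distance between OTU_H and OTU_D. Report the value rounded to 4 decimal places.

The sequences differ at positions 9 (A/C), 16 (T/A).
p = 2/16 = 0.125000.
d = −0.75 · ln(1 − (4/3)·0.125000) = −0.75 · ln(0.833333) = −0.75 · (-0.182322) = 0.1367.

0.1367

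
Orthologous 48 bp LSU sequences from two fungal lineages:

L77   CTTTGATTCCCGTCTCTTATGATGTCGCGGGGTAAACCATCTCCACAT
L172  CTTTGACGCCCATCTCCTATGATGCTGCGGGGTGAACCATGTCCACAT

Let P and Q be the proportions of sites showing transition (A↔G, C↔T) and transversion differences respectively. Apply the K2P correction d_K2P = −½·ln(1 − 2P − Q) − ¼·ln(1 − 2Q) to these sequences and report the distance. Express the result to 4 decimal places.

0.1942

Mismatches occur at site 7 (T/C, transition), site 8 (T/G, transversion), site 12 (G/A, transition), site 17 (T/C, transition), site 25 (T/C, transition), site 26 (C/T, transition), site 34 (A/G, transition), site 41 (C/G, transversion).
Of the 8 differences, 6 transitions and 2 transversions over 48 sites: P = 6/48 = 0.125000, Q = 2/48 = 0.041667.
d = −0.5·ln(0.708333) − 0.25·ln(0.916666) = −0.5·(-0.344841) − 0.25·(-0.087012) = 0.1942.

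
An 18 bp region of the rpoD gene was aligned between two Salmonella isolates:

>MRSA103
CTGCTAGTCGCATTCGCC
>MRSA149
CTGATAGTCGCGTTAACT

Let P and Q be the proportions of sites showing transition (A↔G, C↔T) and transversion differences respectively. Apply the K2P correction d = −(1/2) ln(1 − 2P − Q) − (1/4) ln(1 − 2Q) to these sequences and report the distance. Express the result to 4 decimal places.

0.3567

The sequences differ at positions 4 (C/A, transversion), 12 (A/G, transition), 15 (C/A, transversion), 16 (G/A, transition), 18 (C/T, transition).
Of the 5 differences, 3 transitions and 2 transversions over 18 sites: P = 3/18 = 0.166667, Q = 2/18 = 0.111111.
d = −0.5·ln(0.555555) − 0.25·ln(0.777778) = −0.5·(-0.587788) − 0.25·(-0.251314) = 0.3567.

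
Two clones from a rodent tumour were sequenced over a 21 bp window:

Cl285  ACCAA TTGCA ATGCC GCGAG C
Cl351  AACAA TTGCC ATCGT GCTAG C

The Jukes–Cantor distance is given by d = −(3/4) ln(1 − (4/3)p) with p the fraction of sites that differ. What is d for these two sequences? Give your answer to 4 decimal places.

The sequences differ at positions 2 (C/A), 10 (A/C), 13 (G/C), 14 (C/G), 15 (C/T), 18 (G/T).
p = 6/21 = 0.285714.
d = −0.75 · ln(1 − (4/3)·0.285714) = −0.75 · ln(0.619048) = −0.75 · (-0.479572) = 0.3597.

0.3597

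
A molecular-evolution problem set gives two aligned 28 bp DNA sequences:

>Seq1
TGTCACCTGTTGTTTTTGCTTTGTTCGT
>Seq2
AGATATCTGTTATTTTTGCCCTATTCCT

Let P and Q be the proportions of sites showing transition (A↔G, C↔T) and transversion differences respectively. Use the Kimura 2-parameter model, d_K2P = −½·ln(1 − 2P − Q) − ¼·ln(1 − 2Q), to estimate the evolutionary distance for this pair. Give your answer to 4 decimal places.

0.4439

Mismatches occur at site 1 (T→A, transversion), site 3 (T→A, transversion), site 4 (C→T, transition), site 6 (C→T, transition), site 12 (G→A, transition), site 20 (T→C, transition), site 21 (T→C, transition), site 23 (G→A, transition), site 27 (G→C, transversion).
Of the 9 differences, 6 transitions and 3 transversions over 28 sites: P = 6/28 = 0.214286, Q = 3/28 = 0.107143.
d = −0.5·ln(0.464285) − 0.25·ln(0.785714) = −0.5·(-0.767257) − 0.25·(-0.241162) = 0.4439.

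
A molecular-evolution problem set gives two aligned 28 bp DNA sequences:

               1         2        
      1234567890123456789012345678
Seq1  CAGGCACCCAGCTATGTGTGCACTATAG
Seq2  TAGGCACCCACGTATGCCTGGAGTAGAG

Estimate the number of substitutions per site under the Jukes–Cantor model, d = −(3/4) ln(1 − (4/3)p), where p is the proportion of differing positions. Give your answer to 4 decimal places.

0.3597

The sequences differ at positions 1 (C/T), 11 (G/C), 12 (C/G), 17 (T/C), 18 (G/C), 21 (C/G), 23 (C/G), 26 (T/G).
p = 8/28 = 0.285714.
d = −0.75 · ln(1 − (4/3)·0.285714) = −0.75 · ln(0.619048) = −0.75 · (-0.479572) = 0.3597.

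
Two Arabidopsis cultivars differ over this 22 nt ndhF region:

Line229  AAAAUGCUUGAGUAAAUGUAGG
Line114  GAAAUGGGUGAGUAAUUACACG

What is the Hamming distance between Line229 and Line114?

7

Mismatches occur at site 1 (A→G), site 7 (C→G), site 8 (U→G), site 16 (A→U), site 18 (G→A), site 19 (U→C), site 21 (G→C).
That gives 7 mismatches out of 22 aligned sites, so the Hamming distance is 7.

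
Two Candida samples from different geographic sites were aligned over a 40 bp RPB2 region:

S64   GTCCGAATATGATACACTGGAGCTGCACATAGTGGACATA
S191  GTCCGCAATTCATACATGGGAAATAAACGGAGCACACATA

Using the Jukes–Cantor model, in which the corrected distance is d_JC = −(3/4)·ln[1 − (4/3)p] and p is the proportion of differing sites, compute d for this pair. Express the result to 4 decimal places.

The sequences differ at positions 6 (A/C), 8 (T/A), 9 (A/T), 11 (G/C), 17 (C/T), 18 (T/G), 22 (G/A), 23 (C/A), 25 (G/A), 26 (C/A), 29 (A/G), 30 (T/G), 33 (T/C), 34 (G/A), 35 (G/C).
p = 15/40 = 0.375000.
d = −0.75 · ln(1 − (4/3)·0.375000) = −0.75 · ln(0.500000) = −0.75 · (-0.693147) = 0.5199.

0.5199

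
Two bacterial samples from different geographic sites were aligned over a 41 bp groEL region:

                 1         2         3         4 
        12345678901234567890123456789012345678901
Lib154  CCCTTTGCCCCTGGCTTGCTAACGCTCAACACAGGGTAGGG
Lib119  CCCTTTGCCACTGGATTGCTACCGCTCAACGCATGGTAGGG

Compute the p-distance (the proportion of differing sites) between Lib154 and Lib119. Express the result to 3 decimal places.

The sequences differ at positions 10 (C/A), 15 (C/A), 22 (A/C), 31 (A/G), 34 (G/T).
There are 5 differences over 41 sites, so p = 5/41 = 0.122.

0.122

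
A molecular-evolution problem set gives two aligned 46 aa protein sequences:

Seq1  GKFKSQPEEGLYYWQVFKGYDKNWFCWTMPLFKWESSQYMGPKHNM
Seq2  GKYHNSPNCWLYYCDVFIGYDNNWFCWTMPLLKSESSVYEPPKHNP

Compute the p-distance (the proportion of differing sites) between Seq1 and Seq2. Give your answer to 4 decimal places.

Mismatches occur at site 3 (F/Y), site 4 (K/H), site 5 (S/N), site 6 (Q/S), site 8 (E/N), site 9 (E/C), site 10 (G/W), site 14 (W/C), site 15 (Q/D), site 18 (K/I), site 22 (K/N), site 32 (F/L), site 34 (W/S), site 38 (Q/V), site 40 (M/E), site 41 (G/P), site 46 (M/P).
There are 17 differences over 46 sites, so p = 17/46 = 0.3696.

0.3696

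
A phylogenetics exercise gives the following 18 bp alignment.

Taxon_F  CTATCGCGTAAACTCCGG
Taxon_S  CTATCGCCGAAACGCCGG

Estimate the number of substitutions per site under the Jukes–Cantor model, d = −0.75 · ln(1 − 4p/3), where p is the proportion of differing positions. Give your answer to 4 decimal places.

0.1885

Differing sites — 8:G/C; 9:T/G; 14:T/G.
p = 3/18 = 0.166667.
d = −0.75 · ln(1 − (4/3)·0.166667) = −0.75 · ln(0.777777) = −0.75 · (-0.251315) = 0.1885.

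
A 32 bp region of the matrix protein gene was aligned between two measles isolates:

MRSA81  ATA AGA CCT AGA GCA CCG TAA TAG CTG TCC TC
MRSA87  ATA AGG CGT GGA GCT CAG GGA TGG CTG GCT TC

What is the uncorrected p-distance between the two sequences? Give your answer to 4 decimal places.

0.3125

The sequences differ at positions 6 (A/G), 8 (C/G), 10 (A/G), 15 (A/T), 17 (C/A), 19 (T/G), 20 (A/G), 23 (A/G), 28 (T/G), 30 (C/T).
There are 10 differences over 32 sites, so p = 10/32 = 0.3125.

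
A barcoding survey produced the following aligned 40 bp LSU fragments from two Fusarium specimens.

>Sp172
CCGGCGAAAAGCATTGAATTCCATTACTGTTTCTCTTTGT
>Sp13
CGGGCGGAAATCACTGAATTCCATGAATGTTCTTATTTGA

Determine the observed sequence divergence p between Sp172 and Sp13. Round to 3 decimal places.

0.250

The sequences differ at positions 2 (C/G), 7 (A/G), 11 (G/T), 14 (T/C), 25 (T/G), 27 (C/A), 32 (T/C), 33 (C/T), 35 (C/A), 40 (T/A).
There are 10 differences over 40 sites, so p = 10/40 = 0.250.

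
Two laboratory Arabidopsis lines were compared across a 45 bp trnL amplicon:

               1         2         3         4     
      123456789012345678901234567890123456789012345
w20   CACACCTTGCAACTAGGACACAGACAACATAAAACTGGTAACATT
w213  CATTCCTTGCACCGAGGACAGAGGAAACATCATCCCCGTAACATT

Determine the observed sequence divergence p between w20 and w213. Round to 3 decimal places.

0.267

The sequences differ at positions 3 (C/T), 4 (A/T), 12 (A/C), 14 (T/G), 21 (C/G), 24 (A/G), 25 (C/A), 31 (A/C), 33 (A/T), 34 (A/C), 36 (T/C), 37 (G/C).
There are 12 differences over 45 sites, so p = 12/45 = 0.267.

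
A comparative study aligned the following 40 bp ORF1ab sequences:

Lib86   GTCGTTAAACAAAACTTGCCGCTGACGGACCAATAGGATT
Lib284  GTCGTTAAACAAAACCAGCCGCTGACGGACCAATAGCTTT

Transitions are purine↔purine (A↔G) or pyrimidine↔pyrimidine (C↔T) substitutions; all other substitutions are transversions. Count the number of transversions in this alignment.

The sequences differ at positions 16 (T/C, transition), 17 (T/A, transversion), 37 (G/C, transversion), 38 (A/T, transversion).
Of the 4 differences, 1 transition and 3 transversions, so the answer is 3.

3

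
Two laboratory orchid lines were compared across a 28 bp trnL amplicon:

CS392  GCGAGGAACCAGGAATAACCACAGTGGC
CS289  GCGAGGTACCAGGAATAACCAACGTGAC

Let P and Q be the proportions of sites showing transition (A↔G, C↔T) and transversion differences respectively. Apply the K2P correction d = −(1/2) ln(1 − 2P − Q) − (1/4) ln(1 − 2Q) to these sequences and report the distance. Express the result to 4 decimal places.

Differing sites — 7:A/T (Tv); 22:C/A (Tv); 23:A/C (Tv); 27:G/A (Ti).
Of the 4 differences, 1 transition and 3 transversions over 28 sites: P = 1/28 = 0.035714, Q = 3/28 = 0.107143.
d = −0.5·ln(0.821429) − 0.25·ln(0.785714) = −0.5·(-0.196710) − 0.25·(-0.241162) = 0.1586.

0.1586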